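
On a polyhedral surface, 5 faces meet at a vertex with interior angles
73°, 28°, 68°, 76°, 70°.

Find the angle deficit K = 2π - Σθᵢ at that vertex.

Sum of angles = 315°. K = 360° - 315° = 45° = π/4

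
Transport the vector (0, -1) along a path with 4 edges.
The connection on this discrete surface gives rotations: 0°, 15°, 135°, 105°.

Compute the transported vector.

Total rotation: 0° + 15° + 135° + 105° = 255° ≡ -105° (mod 360°). Final vector: (-0.9659, 0.2588)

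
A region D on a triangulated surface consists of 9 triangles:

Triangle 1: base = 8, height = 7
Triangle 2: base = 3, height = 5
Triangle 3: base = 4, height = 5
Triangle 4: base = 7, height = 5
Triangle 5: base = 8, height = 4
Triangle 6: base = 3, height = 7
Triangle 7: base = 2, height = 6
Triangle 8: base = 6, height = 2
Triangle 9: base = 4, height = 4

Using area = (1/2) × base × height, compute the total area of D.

(1/2)×8×7 + (1/2)×3×5 + (1/2)×4×5 + (1/2)×7×5 + (1/2)×8×4 + (1/2)×3×7 + (1/2)×2×6 + (1/2)×6×2 + (1/2)×4×4 = 109.5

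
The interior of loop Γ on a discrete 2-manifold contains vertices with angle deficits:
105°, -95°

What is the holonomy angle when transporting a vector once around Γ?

Holonomy = total enclosed curvature = 105° + (-95°) = 10°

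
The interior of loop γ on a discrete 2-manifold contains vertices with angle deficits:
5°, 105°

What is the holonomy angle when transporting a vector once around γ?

Holonomy = total enclosed curvature = 5° + 105° = 110°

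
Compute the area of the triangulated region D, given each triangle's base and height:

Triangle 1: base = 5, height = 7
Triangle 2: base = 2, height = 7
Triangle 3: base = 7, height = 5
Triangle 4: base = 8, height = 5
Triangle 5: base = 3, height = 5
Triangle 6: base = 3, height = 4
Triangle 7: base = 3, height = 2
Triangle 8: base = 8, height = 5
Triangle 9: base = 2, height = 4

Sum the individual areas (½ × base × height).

(1/2)×5×7 + (1/2)×2×7 + (1/2)×7×5 + (1/2)×8×5 + (1/2)×3×5 + (1/2)×3×4 + (1/2)×3×2 + (1/2)×8×5 + (1/2)×2×4 = 102.5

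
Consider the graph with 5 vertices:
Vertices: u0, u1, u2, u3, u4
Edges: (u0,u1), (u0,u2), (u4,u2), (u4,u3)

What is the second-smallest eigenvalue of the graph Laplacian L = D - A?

Degrees: deg(u0) = 2, deg(u1) = 1, deg(u2) = 2, deg(u3) = 1, deg(u4) = 2.
L = D − A with rows/columns ordered (u0, u1, u2, u3, u4):
  [ 2, -1, -1,  0,  0]
  [-1,  1,  0,  0,  0]
  [-1,  0,  2,  0, -1]
  [ 0,  0,  0,  1, -1]
  [ 0,  0, -1, -1,  2]
Characteristic polynomial: det(λI − L) = λ(λ² − 3λ + 1)(λ² − 5λ + 5).
Roots: λ = 0; (λ² − 3λ + 1) = 0 ⇒ λ = (3 ± √5)/2 ≈ 0.382, 2.618; (λ² − 5λ + 5) = 0 ⇒ λ = (5 ± √5)/2 ≈ 1.382, 3.618.
(Check: the roots sum (with multiplicity) to 8, matching trace L = Σdeg = 2·4 = 8.)
Laplacian eigenvalues: [0.0, 0.382, 1.382, 2.618, 3.618]. Algebraic connectivity (smallest non-zero eigenvalue) = 0.382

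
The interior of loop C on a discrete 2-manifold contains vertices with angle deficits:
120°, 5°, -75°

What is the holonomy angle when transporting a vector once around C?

Holonomy = total enclosed curvature = 120° + 5° + (-75°) = 50°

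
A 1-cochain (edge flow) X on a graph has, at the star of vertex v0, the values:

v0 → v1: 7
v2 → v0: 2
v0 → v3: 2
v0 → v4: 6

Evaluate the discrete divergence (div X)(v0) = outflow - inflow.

Divergence = sum of outgoing flows = 7 + (-2) + 2 + 6 = 13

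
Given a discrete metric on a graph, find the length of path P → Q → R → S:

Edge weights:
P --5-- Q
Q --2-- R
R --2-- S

Arc length = 5 + 2 + 2 = 9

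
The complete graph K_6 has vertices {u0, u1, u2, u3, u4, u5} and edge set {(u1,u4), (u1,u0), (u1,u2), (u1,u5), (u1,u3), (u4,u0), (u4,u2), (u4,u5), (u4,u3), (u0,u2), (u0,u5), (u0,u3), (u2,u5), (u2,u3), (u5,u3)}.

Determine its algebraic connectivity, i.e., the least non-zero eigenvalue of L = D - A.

For the complete graph K_n, L = nI − J (J = all-ones matrix). J has eigenvalues n (once, eigenvector 𝟙) and 0 (multiplicity n−1), so L has eigenvalues 0 (once) and n (multiplicity n−1). Here n = 6: eigenvalue 0 once and 6 with multiplicity 5.
Laplacian eigenvalues: [0.0, 6.0, 6.0, 6.0, 6.0, 6.0]. Algebraic connectivity (smallest non-zero eigenvalue) = 6.0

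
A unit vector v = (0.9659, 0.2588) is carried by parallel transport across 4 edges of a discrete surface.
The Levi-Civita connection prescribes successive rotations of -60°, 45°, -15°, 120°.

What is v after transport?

Total rotation: (-60°) + 45° + (-15°) + 120° = 90°. Final vector: (-0.2588, 0.9659)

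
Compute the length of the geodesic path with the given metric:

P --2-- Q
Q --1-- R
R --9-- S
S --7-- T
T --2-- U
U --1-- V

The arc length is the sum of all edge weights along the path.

Arc length = 2 + 1 + 9 + 7 + 2 + 1 = 22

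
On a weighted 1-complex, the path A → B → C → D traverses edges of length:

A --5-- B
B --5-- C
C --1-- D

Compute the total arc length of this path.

Arc length = 5 + 5 + 1 = 11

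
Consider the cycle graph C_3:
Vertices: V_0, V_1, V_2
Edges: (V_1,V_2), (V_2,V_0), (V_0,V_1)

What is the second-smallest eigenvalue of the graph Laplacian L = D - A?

The cycle graph C_n has Laplacian eigenvalues λ_k = 2 − 2cos(2πk/n), k = 0, 1, …, n−1. Here n = 3:
k=0: 2 − 2cos(0) = 0.0; k=1: 2 − 2cos(2π/3) = 3.0; k=2: 2 − 2cos(4π/3) = 3.0.
Laplacian eigenvalues: [0.0, 3.0, 3.0]. Algebraic connectivity (smallest non-zero eigenvalue) = 3.0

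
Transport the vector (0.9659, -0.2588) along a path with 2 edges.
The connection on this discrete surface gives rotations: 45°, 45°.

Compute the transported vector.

Total rotation: 45° + 45° = 90°. Final vector: (0.2588, 0.9659)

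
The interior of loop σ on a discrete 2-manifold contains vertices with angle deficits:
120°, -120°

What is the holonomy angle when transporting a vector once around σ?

Holonomy = total enclosed curvature = 120° + (-120°) = 0°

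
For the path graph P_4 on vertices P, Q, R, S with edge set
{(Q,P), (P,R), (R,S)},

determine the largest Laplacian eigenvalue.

The path graph P_n has Laplacian eigenvalues λ_k = 2 − 2cos(kπ/n), k = 0, 1, …, n−1. Here n = 4:
k=0: 2 − 2cos(0) = 0.0; k=1: 2 − 2cos(π/4) = 0.5858; k=2: 2 − 2cos(π/2) = 2.0; k=3: 2 − 2cos(3π/4) = 3.4142.
Laplacian eigenvalues: [0.0, 0.5858, 2.0, 3.4142]. Largest eigenvalue (spectral radius) = 3.4142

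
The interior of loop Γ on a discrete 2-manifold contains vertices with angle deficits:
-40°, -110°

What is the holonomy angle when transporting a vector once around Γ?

Holonomy = total enclosed curvature = (-40°) + (-110°) = -150°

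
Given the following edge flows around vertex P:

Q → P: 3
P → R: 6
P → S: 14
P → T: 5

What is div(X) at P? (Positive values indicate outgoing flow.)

Divergence = sum of outgoing flows = (-3) + 6 + 14 + 5 = 22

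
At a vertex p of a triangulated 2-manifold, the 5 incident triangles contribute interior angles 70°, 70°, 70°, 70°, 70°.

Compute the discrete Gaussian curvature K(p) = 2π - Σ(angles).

Sum of angles = 350°. K = 360° - 350° = 10° = π/18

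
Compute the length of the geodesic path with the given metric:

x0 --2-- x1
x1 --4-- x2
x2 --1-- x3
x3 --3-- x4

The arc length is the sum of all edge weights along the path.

Arc length = 2 + 4 + 1 + 3 = 10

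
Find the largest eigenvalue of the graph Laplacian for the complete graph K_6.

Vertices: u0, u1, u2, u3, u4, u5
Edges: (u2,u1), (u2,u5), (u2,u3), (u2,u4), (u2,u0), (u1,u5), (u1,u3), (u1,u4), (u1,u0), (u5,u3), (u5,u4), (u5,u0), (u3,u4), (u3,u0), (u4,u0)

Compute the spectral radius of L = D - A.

For the complete graph K_n, L = nI − J (J = all-ones matrix). J has eigenvalues n (once, eigenvector 𝟙) and 0 (multiplicity n−1), so L has eigenvalues 0 (once) and n (multiplicity n−1). Here n = 6: eigenvalue 0 once and 6 with multiplicity 5.
Laplacian eigenvalues: [0.0, 6.0, 6.0, 6.0, 6.0, 6.0]. Largest eigenvalue (spectral radius) = 6.0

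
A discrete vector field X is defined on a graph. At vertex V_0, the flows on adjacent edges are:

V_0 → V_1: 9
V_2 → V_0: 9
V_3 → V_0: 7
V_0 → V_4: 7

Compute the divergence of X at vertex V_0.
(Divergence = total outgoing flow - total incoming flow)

Divergence = sum of outgoing flows = 9 + (-9) + (-7) + 7 = 0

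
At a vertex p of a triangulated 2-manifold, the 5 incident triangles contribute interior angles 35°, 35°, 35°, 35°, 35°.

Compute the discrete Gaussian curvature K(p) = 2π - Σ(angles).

Sum of angles = 175°. K = 360° - 175° = 185° = 37π/36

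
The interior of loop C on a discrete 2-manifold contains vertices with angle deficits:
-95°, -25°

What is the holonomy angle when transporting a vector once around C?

Holonomy = total enclosed curvature = (-95°) + (-25°) = -120°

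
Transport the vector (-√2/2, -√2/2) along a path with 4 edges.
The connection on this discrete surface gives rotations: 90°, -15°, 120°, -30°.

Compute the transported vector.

Total rotation: 90° + (-15°) + 120° + (-30°) = 165°. Final vector: (0.8660, 0.5000)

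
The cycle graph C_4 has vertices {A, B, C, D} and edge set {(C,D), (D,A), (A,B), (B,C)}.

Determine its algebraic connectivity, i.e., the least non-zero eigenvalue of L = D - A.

The cycle graph C_n has Laplacian eigenvalues λ_k = 2 − 2cos(2πk/n), k = 0, 1, …, n−1. Here n = 4:
k=0: 2 − 2cos(0) = 0.0; k=1: 2 − 2cos(π/2) = 2.0; k=2: 2 − 2cos(π) = 4.0; k=3: 2 − 2cos(3π/2) = 2.0.
Laplacian eigenvalues: [0.0, 2.0, 2.0, 4.0]. Algebraic connectivity (smallest non-zero eigenvalue) = 2.0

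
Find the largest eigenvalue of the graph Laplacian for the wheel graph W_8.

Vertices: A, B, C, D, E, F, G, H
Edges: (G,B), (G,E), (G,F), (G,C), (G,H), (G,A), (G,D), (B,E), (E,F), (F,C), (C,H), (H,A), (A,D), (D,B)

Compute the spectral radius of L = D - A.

The wheel W_8 is the join K_1 ∨ C_7 (a hub joined to every vertex of a cycle of length 7). For a join G ∨ H (G on p vertices, H on q vertices) the Laplacian spectrum is 0, p+q, the eigenvalues of L(G) other than one 0 each shifted by +q, and the eigenvalues of L(H) other than one 0 each shifted by +p. With G = K_1 (p = 1, nothing left after dropping its 0) and H = C_7 (q = 7, eigenvalues 2 − 2cos(2πk/7), k = 0, …, 6; drop k = 0), the spectrum of W_8 is 0, 8, and 1 + (2 − 2cos(2πk/7)) = 3 − 2cos(2πk/7) for k = 1, …, 6:
k=1: 3 − 2cos(2π/7) = 1.753; k=2: 3 − 2cos(4π/7) = 3.445; k=3: 3 − 2cos(6π/7) = 4.8019; k=4: 3 − 2cos(8π/7) = 4.8019; k=5: 3 − 2cos(10π/7) = 3.445; k=6: 3 − 2cos(12π/7) = 1.753.
Laplacian eigenvalues: [0.0, 1.753, 1.753, 3.445, 3.445, 4.8019, 4.8019, 8.0]. Largest eigenvalue (spectral radius) = 8.0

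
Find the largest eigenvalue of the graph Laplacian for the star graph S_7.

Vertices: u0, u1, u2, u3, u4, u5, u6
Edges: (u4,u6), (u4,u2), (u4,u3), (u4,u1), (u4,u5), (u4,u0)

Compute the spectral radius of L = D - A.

The star S_7 is the complete bipartite graph K_{1,6} (one hub of degree 6, 6 leaves of degree 1). The Laplacian spectrum of K_{p,q} is 0, p (multiplicity q−1), q (multiplicity p−1), p+q. With p = 1, q = 6: 0 once, 1 with multiplicity 5, and 7 once. (Check: trace L = sum of degrees = 12 = 5·1 + 7.)
Laplacian eigenvalues: [0.0, 1.0, 1.0, 1.0, 1.0, 1.0, 7.0]. Largest eigenvalue (spectral radius) = 7.0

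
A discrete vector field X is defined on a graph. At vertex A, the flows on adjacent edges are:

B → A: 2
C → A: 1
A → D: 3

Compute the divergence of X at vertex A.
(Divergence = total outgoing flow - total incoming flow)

Divergence = sum of outgoing flows = (-2) + (-1) + 3 = 0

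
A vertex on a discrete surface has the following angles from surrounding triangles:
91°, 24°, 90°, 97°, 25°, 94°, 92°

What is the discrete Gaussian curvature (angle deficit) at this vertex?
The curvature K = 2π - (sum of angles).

Sum of angles = 513°. K = 360° - 513° = -153° = -17π/20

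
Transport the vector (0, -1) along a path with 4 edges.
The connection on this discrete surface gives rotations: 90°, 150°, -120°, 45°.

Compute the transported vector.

Total rotation: 90° + 150° + (-120°) + 45° = 165°. Final vector: (0.2588, 0.9659)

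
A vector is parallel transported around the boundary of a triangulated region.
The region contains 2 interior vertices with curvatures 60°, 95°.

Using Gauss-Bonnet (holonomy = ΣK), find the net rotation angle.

Holonomy = total enclosed curvature = 60° + 95° = 155°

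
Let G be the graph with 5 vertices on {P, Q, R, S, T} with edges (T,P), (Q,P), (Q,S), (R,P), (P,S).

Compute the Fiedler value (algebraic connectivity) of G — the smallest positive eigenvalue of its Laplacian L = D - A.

Degrees: deg(P) = 4, deg(Q) = 2, deg(R) = 1, deg(S) = 2, deg(T) = 1.
L = D − A with rows/columns ordered (P, Q, R, S, T):
  [ 4, -1, -1, -1, -1]
  [-1,  2,  0, -1,  0]
  [-1,  0,  1,  0,  0]
  [-1, -1,  0,  2,  0]
  [-1,  0,  0,  0,  1]
Characteristic polynomial: det(λI − L) = λ(λ − 1)²(λ − 3)(λ − 5).
Roots: λ = 0; (λ − 1) = 0 ⇒ λ = 1 (multiplicity 2); (λ − 3) = 0 ⇒ λ = 3; (λ − 5) = 0 ⇒ λ = 5.
(Check: the roots sum (with multiplicity) to 10, matching trace L = Σdeg = 2·5 = 10.)
Laplacian eigenvalues: [0.0, 1.0, 1.0, 3.0, 5.0]. Algebraic connectivity (smallest non-zero eigenvalue) = 1.0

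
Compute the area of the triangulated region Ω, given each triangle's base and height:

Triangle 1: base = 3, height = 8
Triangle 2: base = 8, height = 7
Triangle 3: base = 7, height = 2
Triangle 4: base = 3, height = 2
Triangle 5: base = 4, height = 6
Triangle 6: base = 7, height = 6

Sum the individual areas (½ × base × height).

(1/2)×3×8 + (1/2)×8×7 + (1/2)×7×2 + (1/2)×3×2 + (1/2)×4×6 + (1/2)×7×6 = 83.0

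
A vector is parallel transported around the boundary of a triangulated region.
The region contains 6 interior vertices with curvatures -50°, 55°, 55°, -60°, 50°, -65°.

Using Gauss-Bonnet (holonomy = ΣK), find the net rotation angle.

Holonomy = total enclosed curvature = (-50°) + 55° + 55° + (-60°) + 50° + (-65°) = -15°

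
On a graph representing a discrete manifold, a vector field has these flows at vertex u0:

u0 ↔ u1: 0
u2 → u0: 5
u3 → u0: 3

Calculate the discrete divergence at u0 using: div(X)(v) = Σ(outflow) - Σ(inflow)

Divergence = sum of outgoing flows = 0 + (-5) + (-3) = -8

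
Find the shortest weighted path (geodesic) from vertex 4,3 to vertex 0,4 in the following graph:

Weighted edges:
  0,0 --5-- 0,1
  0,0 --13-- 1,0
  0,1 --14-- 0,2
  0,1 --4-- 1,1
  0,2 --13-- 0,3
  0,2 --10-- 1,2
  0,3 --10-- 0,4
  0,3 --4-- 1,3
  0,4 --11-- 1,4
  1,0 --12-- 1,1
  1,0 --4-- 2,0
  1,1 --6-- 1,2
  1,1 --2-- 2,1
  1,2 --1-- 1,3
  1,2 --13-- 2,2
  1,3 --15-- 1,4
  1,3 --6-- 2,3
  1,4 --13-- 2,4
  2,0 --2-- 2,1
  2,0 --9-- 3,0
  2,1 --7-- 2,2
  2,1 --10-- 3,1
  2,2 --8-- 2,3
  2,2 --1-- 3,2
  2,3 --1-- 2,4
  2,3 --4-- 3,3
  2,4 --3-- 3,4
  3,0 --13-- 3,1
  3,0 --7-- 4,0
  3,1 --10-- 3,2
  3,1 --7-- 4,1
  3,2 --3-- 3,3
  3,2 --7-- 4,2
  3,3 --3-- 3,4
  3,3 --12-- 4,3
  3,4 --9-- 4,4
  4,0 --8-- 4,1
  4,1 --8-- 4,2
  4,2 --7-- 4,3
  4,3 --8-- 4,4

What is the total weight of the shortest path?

Shortest path: 4,3 → 3,3 → 2,3 → 1,3 → 0,3 → 0,4, total weight = 36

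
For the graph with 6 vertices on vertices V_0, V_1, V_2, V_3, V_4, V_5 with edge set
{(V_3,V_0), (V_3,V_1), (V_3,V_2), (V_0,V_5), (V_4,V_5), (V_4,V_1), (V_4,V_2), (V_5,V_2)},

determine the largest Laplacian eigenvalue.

Degrees: deg(V_0) = 2, deg(V_1) = 2, deg(V_2) = 3, deg(V_3) = 3, deg(V_4) = 3, deg(V_5) = 3.
L = D − A with rows/columns ordered (V_0, V_1, V_2, V_3, V_4, V_5):
  [ 2,  0,  0, -1,  0, -1]
  [ 0,  2,  0, -1, -1,  0]
  [ 0,  0,  3, -1, -1, -1]
  [-1, -1, -1,  3,  0,  0]
  [ 0, -1, -1,  0,  3, -1]
  [-1,  0, -1,  0, -1,  3]
Characteristic polynomial: det(λI − L) = λ(λ² − 6λ + 7)(λ − 2)(λ − 3)(λ − 5).
Roots: λ = 0; (λ² − 6λ + 7) = 0 ⇒ λ = 3 ± √2 ≈ 1.5858, 4.4142; (λ − 2) = 0 ⇒ λ = 2; (λ − 3) = 0 ⇒ λ = 3; (λ − 5) = 0 ⇒ λ = 5.
(Check: the roots sum (with multiplicity) to 16, matching trace L = Σdeg = 2·8 = 16.)
Laplacian eigenvalues: [0.0, 1.5858, 2.0, 3.0, 4.4142, 5.0]. Largest eigenvalue (spectral radius) = 5.0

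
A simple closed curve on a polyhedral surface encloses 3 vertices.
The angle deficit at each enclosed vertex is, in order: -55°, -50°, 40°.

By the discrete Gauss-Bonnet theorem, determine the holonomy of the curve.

Holonomy = total enclosed curvature = (-55°) + (-50°) + 40° = -65°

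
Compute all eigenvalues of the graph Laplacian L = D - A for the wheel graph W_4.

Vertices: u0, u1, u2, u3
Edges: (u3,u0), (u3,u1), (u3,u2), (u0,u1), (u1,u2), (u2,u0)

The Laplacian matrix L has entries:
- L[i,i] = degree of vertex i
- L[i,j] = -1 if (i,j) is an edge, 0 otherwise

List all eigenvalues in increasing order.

The wheel W_4 is the join K_1 ∨ C_3 (a hub joined to every vertex of a cycle of length 3). For a join G ∨ H (G on p vertices, H on q vertices) the Laplacian spectrum is 0, p+q, the eigenvalues of L(G) other than one 0 each shifted by +q, and the eigenvalues of L(H) other than one 0 each shifted by +p. With G = K_1 (p = 1, nothing left after dropping its 0) and H = C_3 (q = 3, eigenvalues 2 − 2cos(2πk/3), k = 0, …, 2; drop k = 0), the spectrum of W_4 is 0, 4, and 1 + (2 − 2cos(2πk/3)) = 3 − 2cos(2πk/3) for k = 1, …, 2:
k=1: 3 − 2cos(2π/3) = 4.0; k=2: 3 − 2cos(4π/3) = 4.0.
Laplacian eigenvalues (increasing order): [0.0, 4.0, 4.0, 4.0]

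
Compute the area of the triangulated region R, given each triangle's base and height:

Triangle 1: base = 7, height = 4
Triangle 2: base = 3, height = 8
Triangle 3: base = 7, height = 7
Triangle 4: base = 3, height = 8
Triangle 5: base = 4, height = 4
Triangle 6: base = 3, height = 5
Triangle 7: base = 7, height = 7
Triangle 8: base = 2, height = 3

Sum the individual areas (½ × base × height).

(1/2)×7×4 + (1/2)×3×8 + (1/2)×7×7 + (1/2)×3×8 + (1/2)×4×4 + (1/2)×3×5 + (1/2)×7×7 + (1/2)×2×3 = 105.5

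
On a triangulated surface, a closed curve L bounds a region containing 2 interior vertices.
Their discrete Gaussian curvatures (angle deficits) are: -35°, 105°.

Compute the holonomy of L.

Holonomy = total enclosed curvature = (-35°) + 105° = 70°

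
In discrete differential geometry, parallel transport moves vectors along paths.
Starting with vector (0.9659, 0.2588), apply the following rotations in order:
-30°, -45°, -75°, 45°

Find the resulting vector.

Total rotation: (-30°) + (-45°) + (-75°) + 45° = -105°. Final vector: (0, -1)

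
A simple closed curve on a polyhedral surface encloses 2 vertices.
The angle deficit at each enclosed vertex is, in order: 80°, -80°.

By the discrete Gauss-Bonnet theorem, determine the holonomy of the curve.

Holonomy = total enclosed curvature = 80° + (-80°) = 0°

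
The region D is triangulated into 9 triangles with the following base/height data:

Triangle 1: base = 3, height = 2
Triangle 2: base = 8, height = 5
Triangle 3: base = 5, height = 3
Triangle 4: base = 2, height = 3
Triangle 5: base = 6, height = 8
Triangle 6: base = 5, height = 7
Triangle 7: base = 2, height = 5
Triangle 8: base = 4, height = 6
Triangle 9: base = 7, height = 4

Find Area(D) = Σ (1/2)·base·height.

(1/2)×3×2 + (1/2)×8×5 + (1/2)×5×3 + (1/2)×2×3 + (1/2)×6×8 + (1/2)×5×7 + (1/2)×2×5 + (1/2)×4×6 + (1/2)×7×4 = 106.0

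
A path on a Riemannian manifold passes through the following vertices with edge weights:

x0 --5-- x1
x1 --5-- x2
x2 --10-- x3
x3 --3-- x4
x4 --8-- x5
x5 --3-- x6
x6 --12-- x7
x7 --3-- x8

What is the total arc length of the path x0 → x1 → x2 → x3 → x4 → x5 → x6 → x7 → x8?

Arc length = 5 + 5 + 10 + 3 + 8 + 3 + 12 + 3 = 49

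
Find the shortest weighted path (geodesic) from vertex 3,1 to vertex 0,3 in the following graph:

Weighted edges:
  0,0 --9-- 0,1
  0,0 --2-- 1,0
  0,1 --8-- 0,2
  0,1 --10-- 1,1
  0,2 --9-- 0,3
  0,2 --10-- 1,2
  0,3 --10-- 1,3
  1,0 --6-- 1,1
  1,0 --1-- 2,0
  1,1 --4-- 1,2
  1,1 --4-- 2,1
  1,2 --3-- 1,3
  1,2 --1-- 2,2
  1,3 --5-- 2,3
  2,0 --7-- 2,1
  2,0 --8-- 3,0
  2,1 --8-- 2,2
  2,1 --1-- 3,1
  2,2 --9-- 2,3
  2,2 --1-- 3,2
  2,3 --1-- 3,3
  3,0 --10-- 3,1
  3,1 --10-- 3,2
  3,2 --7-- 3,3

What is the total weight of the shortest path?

Shortest path: 3,1 → 2,1 → 1,1 → 1,2 → 1,3 → 0,3, total weight = 22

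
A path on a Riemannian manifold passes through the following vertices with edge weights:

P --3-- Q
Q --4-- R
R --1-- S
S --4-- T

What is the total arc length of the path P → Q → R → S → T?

Arc length = 3 + 4 + 1 + 4 = 12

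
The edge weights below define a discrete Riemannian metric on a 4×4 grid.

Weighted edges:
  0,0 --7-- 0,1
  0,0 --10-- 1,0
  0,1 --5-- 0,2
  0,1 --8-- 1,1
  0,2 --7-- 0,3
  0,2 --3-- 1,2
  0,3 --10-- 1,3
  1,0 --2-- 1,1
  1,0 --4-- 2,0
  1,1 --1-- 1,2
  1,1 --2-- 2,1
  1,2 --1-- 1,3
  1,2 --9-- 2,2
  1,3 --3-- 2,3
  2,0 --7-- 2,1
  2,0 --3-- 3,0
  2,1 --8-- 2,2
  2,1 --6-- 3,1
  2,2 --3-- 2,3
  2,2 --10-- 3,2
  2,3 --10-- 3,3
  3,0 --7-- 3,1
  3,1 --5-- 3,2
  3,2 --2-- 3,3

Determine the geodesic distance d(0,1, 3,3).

Shortest path: 0,1 → 0,2 → 1,2 → 1,3 → 2,3 → 3,3, total weight = 22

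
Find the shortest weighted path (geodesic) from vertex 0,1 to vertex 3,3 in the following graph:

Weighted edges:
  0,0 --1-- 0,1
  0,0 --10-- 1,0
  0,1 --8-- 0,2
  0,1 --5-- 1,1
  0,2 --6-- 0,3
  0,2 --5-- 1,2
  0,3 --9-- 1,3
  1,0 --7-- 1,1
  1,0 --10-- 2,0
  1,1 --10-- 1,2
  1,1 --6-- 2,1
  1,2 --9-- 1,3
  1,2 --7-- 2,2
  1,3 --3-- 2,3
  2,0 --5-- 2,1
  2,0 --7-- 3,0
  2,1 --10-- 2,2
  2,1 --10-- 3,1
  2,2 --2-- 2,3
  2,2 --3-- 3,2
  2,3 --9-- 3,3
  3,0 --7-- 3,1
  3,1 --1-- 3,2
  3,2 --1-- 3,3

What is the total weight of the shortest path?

Shortest path: 0,1 → 1,1 → 2,1 → 3,1 → 3,2 → 3,3, total weight = 23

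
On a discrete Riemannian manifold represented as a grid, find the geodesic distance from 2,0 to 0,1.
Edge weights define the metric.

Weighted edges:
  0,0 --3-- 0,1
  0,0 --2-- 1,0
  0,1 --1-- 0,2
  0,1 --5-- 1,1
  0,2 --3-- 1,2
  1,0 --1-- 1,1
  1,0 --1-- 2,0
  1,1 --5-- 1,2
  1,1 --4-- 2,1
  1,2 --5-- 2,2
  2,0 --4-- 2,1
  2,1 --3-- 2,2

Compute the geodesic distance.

Shortest path: 2,0 → 1,0 → 0,0 → 0,1, total weight = 6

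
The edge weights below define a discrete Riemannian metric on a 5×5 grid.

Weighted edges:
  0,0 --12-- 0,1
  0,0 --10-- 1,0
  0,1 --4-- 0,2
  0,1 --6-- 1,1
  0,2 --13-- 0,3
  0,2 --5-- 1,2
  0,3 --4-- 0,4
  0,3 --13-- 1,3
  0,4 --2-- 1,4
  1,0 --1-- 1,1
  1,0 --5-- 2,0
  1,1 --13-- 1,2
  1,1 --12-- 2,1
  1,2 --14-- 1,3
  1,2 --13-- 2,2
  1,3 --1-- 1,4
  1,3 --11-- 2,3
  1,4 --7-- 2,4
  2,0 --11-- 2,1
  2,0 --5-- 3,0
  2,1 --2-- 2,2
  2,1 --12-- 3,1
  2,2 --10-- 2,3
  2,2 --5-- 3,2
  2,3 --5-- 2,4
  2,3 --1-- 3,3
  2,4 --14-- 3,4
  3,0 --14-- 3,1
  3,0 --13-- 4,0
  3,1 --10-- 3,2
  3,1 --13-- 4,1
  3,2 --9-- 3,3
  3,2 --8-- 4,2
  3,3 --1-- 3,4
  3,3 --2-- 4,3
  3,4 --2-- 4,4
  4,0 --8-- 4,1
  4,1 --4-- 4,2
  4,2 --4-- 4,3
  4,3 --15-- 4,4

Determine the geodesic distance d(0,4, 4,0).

Shortest path: 0,4 → 1,4 → 1,3 → 2,3 → 3,3 → 4,3 → 4,2 → 4,1 → 4,0, total weight = 33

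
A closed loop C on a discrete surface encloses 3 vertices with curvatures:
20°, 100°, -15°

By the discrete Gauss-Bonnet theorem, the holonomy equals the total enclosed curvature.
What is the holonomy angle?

Holonomy = total enclosed curvature = 20° + 100° + (-15°) = 105°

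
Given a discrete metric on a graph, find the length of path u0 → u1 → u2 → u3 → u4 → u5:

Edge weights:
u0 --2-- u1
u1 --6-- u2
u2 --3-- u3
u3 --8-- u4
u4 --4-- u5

Arc length = 2 + 6 + 3 + 8 + 4 = 23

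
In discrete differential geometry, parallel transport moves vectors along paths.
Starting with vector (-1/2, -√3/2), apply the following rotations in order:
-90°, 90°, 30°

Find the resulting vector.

Total rotation: (-90°) + 90° + 30° = 30°. Final vector: (0, -1)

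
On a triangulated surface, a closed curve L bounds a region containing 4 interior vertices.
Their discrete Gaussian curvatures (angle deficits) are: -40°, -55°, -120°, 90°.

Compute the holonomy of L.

Holonomy = total enclosed curvature = (-40°) + (-55°) + (-120°) + 90° = -125°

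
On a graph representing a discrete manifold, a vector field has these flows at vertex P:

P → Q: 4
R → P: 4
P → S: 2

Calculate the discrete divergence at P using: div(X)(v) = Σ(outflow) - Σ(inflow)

Divergence = sum of outgoing flows = 4 + (-4) + 2 = 2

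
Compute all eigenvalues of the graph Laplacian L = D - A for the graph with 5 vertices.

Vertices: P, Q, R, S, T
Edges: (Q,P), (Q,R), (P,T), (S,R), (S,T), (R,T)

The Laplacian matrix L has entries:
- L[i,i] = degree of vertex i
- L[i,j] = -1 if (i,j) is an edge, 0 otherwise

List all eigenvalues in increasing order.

Degrees: deg(P) = 2, deg(Q) = 2, deg(R) = 3, deg(S) = 2, deg(T) = 3.
L = D − A with rows/columns ordered (P, Q, R, S, T):
  [ 2, -1,  0,  0, -1]
  [-1,  2, -1,  0,  0]
  [ 0, -1,  3, -1, -1]
  [ 0,  0, -1,  2, -1]
  [-1,  0, -1, -1,  3]
Characteristic polynomial: det(λI − L) = λ(λ² − 5λ + 5)(λ² − 7λ + 11).
Roots: λ = 0; (λ² − 5λ + 5) = 0 ⇒ λ = (5 ± √5)/2 ≈ 1.382, 3.618; (λ² − 7λ + 11) = 0 ⇒ λ = (7 ± √5)/2 ≈ 2.382, 4.618.
(Check: the roots sum (with multiplicity) to 12, matching trace L = Σdeg = 2·6 = 12.)
Laplacian eigenvalues (increasing order): [0.0, 1.382, 2.382, 3.618, 4.618]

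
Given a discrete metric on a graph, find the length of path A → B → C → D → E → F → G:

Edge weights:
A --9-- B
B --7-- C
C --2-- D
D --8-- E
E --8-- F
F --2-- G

Arc length = 9 + 7 + 2 + 8 + 8 + 2 = 36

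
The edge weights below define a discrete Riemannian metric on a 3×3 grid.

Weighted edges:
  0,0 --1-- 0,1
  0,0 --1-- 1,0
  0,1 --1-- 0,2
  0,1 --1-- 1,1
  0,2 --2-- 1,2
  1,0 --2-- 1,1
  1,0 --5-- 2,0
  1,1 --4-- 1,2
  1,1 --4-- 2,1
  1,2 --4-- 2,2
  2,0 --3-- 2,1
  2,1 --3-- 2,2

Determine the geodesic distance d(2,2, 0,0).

Shortest path: 2,2 → 1,2 → 0,2 → 0,1 → 0,0, total weight = 8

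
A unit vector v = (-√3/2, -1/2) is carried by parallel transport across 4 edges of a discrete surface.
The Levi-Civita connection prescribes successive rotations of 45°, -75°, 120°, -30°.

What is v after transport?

Total rotation: 45° + (-75°) + 120° + (-30°) = 60°. Final vector: (0, -1)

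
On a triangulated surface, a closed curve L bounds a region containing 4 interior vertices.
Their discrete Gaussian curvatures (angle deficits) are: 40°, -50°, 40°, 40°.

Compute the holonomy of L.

Holonomy = total enclosed curvature = 40° + (-50°) + 40° + 40° = 70°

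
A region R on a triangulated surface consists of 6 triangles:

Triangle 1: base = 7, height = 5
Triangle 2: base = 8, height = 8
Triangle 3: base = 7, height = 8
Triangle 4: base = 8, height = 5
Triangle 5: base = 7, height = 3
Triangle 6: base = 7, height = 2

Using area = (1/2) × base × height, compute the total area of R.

(1/2)×7×5 + (1/2)×8×8 + (1/2)×7×8 + (1/2)×8×5 + (1/2)×7×3 + (1/2)×7×2 = 115.0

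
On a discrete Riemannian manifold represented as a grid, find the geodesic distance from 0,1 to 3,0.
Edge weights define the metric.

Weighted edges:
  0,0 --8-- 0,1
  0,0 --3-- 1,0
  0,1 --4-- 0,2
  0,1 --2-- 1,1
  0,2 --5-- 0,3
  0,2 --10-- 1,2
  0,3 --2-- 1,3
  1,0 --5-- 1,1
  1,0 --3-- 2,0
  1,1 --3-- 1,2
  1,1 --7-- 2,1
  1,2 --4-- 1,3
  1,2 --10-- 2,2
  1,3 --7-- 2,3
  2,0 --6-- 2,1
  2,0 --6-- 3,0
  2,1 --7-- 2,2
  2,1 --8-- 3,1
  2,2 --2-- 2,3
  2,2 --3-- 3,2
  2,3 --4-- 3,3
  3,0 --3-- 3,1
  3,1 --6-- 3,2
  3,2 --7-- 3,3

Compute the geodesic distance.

Shortest path: 0,1 → 1,1 → 1,0 → 2,0 → 3,0, total weight = 16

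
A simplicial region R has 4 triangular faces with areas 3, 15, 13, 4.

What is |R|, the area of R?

3 + 15 + 13 + 4 = 35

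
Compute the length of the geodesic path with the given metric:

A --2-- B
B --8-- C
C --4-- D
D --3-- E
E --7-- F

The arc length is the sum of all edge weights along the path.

Arc length = 2 + 8 + 4 + 3 + 7 = 24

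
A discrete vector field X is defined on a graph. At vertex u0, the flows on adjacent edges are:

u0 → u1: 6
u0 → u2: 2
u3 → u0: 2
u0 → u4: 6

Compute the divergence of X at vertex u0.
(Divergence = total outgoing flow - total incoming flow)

Divergence = sum of outgoing flows = 6 + 2 + (-2) + 6 = 12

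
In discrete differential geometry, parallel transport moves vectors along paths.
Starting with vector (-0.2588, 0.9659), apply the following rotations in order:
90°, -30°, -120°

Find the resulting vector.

Total rotation: 90° + (-30°) + (-120°) = -60°. Final vector: (0.7071, 0.7071)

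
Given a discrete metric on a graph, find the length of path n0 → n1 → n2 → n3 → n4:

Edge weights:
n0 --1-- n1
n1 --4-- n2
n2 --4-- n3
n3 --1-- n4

Arc length = 1 + 4 + 4 + 1 = 10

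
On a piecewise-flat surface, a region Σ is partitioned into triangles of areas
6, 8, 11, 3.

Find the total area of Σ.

6 + 8 + 11 + 3 = 28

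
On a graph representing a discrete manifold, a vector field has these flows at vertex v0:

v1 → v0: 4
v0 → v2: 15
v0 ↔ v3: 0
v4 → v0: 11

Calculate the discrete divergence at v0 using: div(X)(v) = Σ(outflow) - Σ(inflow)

Divergence = sum of outgoing flows = (-4) + 15 + 0 + (-11) = 0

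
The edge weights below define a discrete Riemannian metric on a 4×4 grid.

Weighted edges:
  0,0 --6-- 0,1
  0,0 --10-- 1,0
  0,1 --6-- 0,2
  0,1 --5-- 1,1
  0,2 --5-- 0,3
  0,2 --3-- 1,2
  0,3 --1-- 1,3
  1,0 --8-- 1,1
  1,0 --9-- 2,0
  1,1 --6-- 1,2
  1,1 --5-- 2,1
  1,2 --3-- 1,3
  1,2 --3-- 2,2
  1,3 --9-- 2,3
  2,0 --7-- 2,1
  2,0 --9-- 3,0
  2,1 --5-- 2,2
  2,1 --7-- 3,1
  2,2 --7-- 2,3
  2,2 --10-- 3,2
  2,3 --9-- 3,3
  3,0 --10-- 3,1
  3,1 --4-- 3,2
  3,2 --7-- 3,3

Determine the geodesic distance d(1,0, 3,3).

Shortest path: 1,0 → 1,1 → 2,1 → 3,1 → 3,2 → 3,3, total weight = 31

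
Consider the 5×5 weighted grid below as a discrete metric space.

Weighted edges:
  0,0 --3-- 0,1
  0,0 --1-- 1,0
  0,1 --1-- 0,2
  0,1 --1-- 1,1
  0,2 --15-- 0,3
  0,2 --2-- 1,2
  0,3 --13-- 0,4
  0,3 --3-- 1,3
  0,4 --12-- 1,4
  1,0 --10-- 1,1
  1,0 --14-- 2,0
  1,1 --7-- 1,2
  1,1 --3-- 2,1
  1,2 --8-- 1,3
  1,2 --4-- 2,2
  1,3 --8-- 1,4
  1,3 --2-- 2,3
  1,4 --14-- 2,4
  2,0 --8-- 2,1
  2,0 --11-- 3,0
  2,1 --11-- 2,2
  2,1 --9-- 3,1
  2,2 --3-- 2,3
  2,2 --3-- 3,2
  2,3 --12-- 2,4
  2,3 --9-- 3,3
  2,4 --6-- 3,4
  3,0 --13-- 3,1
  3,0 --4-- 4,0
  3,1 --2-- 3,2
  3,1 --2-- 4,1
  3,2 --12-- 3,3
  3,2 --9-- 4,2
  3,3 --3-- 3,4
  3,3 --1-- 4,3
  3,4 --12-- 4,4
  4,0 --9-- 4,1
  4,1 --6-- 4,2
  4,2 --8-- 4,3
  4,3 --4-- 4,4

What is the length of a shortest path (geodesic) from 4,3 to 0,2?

Shortest path: 4,3 → 3,3 → 2,3 → 2,2 → 1,2 → 0,2, total weight = 19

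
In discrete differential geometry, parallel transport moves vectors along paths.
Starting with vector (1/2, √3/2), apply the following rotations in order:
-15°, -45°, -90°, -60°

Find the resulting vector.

Total rotation: (-15°) + (-45°) + (-90°) + (-60°) = -210° ≡ 150° (mod 360°). Final vector: (-0.8660, -0.5000)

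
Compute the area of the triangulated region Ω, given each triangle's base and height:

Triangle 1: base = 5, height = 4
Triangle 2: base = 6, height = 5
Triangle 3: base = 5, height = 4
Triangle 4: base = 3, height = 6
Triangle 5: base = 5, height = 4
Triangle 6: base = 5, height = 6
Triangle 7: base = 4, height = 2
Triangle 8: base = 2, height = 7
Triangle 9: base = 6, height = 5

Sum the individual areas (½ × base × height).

(1/2)×5×4 + (1/2)×6×5 + (1/2)×5×4 + (1/2)×3×6 + (1/2)×5×4 + (1/2)×5×6 + (1/2)×4×2 + (1/2)×2×7 + (1/2)×6×5 = 95.0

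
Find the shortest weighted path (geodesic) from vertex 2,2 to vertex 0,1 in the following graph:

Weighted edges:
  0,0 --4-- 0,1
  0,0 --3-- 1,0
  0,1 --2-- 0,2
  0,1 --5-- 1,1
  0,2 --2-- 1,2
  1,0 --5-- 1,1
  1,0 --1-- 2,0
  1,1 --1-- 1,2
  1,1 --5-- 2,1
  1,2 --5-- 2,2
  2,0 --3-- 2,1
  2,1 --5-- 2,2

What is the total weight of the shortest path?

Shortest path: 2,2 → 1,2 → 0,2 → 0,1, total weight = 9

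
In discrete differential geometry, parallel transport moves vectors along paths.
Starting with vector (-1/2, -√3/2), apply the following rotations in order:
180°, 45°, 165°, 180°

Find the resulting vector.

Total rotation: 180° + 45° + 165° + 180° = 570° ≡ -150° (mod 360°). Final vector: (0, 1)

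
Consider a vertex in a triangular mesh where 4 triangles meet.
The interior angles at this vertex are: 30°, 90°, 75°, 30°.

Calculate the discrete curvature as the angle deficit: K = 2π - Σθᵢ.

Sum of angles = 225°. K = 360° - 225° = 135° = 3π/4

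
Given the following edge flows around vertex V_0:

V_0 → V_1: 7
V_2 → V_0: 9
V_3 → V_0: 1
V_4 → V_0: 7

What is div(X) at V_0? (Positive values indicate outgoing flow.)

Divergence = sum of outgoing flows = 7 + (-9) + (-1) + (-7) = -10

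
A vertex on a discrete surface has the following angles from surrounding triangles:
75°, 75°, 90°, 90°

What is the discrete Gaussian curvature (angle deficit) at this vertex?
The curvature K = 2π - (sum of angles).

Sum of angles = 330°. K = 360° - 330° = 30°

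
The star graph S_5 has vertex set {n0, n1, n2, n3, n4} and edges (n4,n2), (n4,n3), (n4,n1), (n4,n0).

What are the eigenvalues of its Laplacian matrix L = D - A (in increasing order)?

The star S_5 is the complete bipartite graph K_{1,4} (one hub of degree 4, 4 leaves of degree 1). The Laplacian spectrum of K_{p,q} is 0, p (multiplicity q−1), q (multiplicity p−1), p+q. With p = 1, q = 4: 0 once, 1 with multiplicity 3, and 5 once. (Check: trace L = sum of degrees = 8 = 3·1 + 5.)
Laplacian eigenvalues (increasing order): [0.0, 1.0, 1.0, 1.0, 5.0]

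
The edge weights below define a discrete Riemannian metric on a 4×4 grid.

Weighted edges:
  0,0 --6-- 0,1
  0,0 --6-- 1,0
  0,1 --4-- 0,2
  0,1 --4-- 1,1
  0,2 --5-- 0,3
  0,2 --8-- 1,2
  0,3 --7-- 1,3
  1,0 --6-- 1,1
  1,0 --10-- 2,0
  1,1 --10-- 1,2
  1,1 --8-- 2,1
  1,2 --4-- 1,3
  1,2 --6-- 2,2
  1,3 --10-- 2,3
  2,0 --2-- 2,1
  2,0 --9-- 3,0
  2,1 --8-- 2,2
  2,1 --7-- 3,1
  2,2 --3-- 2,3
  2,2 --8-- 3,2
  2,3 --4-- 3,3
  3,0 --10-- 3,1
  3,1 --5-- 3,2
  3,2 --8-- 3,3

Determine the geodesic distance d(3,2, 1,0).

Shortest path: 3,2 → 3,1 → 2,1 → 2,0 → 1,0, total weight = 24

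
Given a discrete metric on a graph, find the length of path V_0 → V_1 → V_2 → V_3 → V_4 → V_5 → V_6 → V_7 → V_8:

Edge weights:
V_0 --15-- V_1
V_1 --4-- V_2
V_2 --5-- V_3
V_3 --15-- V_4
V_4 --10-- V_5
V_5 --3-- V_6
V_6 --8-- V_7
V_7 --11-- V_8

Arc length = 15 + 4 + 5 + 15 + 10 + 3 + 8 + 11 = 71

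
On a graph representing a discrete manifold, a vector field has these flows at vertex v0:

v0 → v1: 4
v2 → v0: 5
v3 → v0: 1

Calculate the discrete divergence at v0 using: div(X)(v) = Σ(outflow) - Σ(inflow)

Divergence = sum of outgoing flows = 4 + (-5) + (-1) = -2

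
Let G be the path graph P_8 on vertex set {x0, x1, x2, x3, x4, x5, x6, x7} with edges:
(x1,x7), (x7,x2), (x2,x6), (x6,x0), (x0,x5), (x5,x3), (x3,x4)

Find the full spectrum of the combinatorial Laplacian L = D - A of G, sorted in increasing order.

The path graph P_n has Laplacian eigenvalues λ_k = 2 − 2cos(kπ/n), k = 0, 1, …, n−1. Here n = 8:
k=0: 2 − 2cos(0) = 0.0; k=1: 2 − 2cos(π/8) = 0.1522; k=2: 2 − 2cos(π/4) = 0.5858; k=3: 2 − 2cos(3π/8) = 1.2346; k=4: 2 − 2cos(π/2) = 2.0; k=5: 2 − 2cos(5π/8) = 2.7654; k=6: 2 − 2cos(3π/4) = 3.4142; k=7: 2 − 2cos(7π/8) = 3.8478.
Laplacian eigenvalues (increasing order): [0.0, 0.1522, 0.5858, 1.2346, 2.0, 2.7654, 3.4142, 3.8478]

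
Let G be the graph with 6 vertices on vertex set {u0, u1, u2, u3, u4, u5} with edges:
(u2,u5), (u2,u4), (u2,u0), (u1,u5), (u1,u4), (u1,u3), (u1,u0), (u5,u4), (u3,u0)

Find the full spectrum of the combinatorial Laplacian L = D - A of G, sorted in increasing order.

Degrees: deg(u0) = 3, deg(u1) = 4, deg(u2) = 3, deg(u3) = 2, deg(u4) = 3, deg(u5) = 3.
L = D − A with rows/columns ordered (u0, u1, u2, u3, u4, u5):
  [ 3, -1, -1, -1,  0,  0]
  [-1,  4,  0, -1, -1, -1]
  [-1,  0,  3,  0, -1, -1]
  [-1, -1,  0,  2,  0,  0]
  [ 0, -1, -1,  0,  3, -1]
  [ 0, -1, -1,  0, -1,  3]
Characteristic polynomial: det(λI − L) = λ(λ² − 7λ + 8)(λ − 3)(λ − 4)².
Roots: λ = 0; (λ² − 7λ + 8) = 0 ⇒ λ = (7 ± √17)/2 ≈ 1.4384, 5.5616; (λ − 3) = 0 ⇒ λ = 3; (λ − 4) = 0 ⇒ λ = 4 (multiplicity 2).
(Check: the roots sum (with multiplicity) to 18, matching trace L = Σdeg = 2·9 = 18.)
Laplacian eigenvalues (increasing order): [0.0, 1.4384, 3.0, 4.0, 4.0, 5.5616]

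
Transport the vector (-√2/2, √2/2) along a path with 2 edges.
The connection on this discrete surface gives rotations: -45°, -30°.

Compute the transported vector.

Total rotation: (-45°) + (-30°) = -75°. Final vector: (0.5000, 0.8660)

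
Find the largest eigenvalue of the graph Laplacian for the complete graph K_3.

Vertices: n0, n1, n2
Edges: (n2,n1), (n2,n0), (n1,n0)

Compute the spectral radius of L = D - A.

For the complete graph K_n, L = nI − J (J = all-ones matrix). J has eigenvalues n (once, eigenvector 𝟙) and 0 (multiplicity n−1), so L has eigenvalues 0 (once) and n (multiplicity n−1). Here n = 3: eigenvalue 0 once and 3 with multiplicity 2.
Laplacian eigenvalues: [0.0, 3.0, 3.0]. Largest eigenvalue (spectral radius) = 3.0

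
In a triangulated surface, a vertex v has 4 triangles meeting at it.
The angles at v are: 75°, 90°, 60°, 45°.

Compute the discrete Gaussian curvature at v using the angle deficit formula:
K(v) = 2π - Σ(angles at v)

Sum of angles = 270°. K = 360° - 270° = 90° = π/2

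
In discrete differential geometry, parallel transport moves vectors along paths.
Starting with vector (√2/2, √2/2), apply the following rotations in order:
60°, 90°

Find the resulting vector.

Total rotation: 60° + 90° = 150°. Final vector: (-0.9659, -0.2588)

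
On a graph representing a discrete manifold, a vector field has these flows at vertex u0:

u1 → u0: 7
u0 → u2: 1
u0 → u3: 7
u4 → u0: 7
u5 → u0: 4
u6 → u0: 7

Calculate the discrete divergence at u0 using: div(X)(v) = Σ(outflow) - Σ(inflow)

Divergence = sum of outgoing flows = (-7) + 1 + 7 + (-7) + (-4) + (-7) = -17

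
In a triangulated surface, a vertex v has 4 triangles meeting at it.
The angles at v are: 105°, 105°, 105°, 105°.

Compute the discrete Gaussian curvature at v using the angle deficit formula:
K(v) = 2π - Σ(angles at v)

Sum of angles = 420°. K = 360° - 420° = -60°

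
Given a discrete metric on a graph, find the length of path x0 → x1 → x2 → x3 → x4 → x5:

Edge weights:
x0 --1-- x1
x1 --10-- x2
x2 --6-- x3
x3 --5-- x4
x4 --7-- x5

Arc length = 1 + 10 + 6 + 5 + 7 = 29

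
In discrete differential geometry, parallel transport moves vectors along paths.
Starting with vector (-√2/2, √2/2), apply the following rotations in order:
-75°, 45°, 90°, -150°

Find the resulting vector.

Total rotation: (-75°) + 45° + 90° + (-150°) = -90°. Final vector: (0.7071, 0.7071)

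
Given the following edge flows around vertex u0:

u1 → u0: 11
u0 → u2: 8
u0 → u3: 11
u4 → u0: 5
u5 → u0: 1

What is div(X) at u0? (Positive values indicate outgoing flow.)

Divergence = sum of outgoing flows = (-11) + 8 + 11 + (-5) + (-1) = 2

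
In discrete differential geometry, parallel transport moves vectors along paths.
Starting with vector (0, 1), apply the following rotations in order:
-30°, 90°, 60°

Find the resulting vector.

Total rotation: (-30°) + 90° + 60° = 120°. Final vector: (-0.8660, -0.5000)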